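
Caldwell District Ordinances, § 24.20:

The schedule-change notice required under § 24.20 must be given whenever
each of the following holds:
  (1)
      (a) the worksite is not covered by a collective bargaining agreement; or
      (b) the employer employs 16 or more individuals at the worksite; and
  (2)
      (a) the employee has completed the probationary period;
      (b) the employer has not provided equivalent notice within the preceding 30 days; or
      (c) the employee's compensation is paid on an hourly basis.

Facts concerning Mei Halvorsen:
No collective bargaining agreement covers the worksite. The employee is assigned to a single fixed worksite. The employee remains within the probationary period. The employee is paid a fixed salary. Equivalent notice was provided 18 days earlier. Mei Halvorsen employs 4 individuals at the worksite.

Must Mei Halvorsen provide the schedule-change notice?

No — not required.

(a) no CBA — met.
(b) ≥ 16 at site — not satisfied.
(1): T OR F → true.
(a) past probation — not satisfied.
(b) no recent notice — not met.
(c) hourly-paid — not satisfied.
(2): F OR F OR F → false.
Overall = T AND F = false.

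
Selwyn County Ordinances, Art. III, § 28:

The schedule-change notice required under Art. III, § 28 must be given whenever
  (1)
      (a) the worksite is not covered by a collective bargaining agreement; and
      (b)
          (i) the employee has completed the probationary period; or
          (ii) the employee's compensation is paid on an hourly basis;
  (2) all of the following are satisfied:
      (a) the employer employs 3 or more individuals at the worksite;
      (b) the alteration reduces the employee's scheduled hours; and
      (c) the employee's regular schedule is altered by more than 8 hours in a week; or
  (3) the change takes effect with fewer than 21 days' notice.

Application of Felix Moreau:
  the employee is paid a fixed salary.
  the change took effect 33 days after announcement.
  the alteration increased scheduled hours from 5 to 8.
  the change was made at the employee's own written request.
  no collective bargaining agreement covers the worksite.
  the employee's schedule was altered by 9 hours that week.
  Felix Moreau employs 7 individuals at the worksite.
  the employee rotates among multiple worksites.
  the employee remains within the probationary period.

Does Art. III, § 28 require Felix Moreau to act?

No — not required.

(a) no CBA — holds.
(i) past probation — not met.
(ii) hourly-paid — fails.
(b): F OR F → false.
(1): T AND F → false.
(a) ≥ 3 at site — met.
(b) hours reduced — not met.
(c) schedule shift > 8h — met.
So (2) is not satisfied (T AND F AND T).
(3) < 21 days' notice — not satisfied.
Overall = F OR F OR F = false.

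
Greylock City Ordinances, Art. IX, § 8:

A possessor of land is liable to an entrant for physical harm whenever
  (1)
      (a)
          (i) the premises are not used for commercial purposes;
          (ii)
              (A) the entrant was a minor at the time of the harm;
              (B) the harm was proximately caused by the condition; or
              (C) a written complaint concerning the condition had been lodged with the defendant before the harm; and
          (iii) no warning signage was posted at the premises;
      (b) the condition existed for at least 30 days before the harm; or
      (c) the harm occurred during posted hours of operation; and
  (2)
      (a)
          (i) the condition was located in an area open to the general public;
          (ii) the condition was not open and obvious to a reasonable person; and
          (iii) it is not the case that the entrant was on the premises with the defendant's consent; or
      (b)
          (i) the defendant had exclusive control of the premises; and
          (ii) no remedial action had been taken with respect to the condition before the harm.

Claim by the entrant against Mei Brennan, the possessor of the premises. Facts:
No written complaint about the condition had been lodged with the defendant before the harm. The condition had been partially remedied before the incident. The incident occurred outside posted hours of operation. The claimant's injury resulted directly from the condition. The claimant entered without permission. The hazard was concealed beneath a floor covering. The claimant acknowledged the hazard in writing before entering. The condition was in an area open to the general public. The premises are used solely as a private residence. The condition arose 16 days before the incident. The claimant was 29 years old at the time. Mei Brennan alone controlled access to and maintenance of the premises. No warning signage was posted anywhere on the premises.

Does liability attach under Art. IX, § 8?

Yes — liable.

(i) not (commercial use) — holds.
(A) entrant a minor — not met.
(B) proximate cause — satisfied.
(C) complaint lodged — not met.
So (ii) is satisfied (F OR T OR F).
(iii) no signage posted — holds.
So (a) is satisfied (T AND T AND T).
(b) condition ≥30 days old — not met.
(c) during posted hours — fails.
(1) = T OR F OR F = true.
(i) public area — satisfied.
(ii) not open/obvious — met.
(iii) not (consent to enter) — holds.
(a): T AND T AND T → true.
(i) exclusive control — satisfied.
(ii) no remedial action — not satisfied.
So (b) is not satisfied (T AND F).
(2) = T OR F = true.
So Overall is satisfied (T AND T).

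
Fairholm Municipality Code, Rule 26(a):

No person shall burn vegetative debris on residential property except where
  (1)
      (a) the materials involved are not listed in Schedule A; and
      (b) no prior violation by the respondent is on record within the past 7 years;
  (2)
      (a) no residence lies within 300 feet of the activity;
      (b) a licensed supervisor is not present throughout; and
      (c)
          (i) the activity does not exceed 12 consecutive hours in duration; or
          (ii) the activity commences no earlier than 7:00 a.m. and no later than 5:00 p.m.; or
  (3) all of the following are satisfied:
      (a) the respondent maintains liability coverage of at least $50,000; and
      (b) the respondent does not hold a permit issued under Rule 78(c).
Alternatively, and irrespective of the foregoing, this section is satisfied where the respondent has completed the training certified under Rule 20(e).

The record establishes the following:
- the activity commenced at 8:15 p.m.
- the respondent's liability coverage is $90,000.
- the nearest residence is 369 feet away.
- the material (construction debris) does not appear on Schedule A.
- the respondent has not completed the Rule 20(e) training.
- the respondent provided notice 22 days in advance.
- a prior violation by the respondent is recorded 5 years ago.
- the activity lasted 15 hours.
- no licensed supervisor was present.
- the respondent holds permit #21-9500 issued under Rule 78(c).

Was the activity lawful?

No — unlawful.

(a) not (Schedule A material) — satisfied.
(b) no prior violation — not satisfied.
So (1) is not satisfied (T AND F).
(a) no residence in 300 ft — holds.
(b) not (supervisor present) — satisfied.
(i) ≤ 12 hrs duration — fails.
(ii) start within hours — not met.
(c): F OR F → false.
So (2) is not satisfied (T AND T AND F).
(a) coverage ≥ $50,000 — holds.
(b) not (holds permit) — not met.
(3): T AND F → false.
Overall: F OR F OR F → false.
Exception (training certified) — not satisfied.
Result: main false OR exception false → false.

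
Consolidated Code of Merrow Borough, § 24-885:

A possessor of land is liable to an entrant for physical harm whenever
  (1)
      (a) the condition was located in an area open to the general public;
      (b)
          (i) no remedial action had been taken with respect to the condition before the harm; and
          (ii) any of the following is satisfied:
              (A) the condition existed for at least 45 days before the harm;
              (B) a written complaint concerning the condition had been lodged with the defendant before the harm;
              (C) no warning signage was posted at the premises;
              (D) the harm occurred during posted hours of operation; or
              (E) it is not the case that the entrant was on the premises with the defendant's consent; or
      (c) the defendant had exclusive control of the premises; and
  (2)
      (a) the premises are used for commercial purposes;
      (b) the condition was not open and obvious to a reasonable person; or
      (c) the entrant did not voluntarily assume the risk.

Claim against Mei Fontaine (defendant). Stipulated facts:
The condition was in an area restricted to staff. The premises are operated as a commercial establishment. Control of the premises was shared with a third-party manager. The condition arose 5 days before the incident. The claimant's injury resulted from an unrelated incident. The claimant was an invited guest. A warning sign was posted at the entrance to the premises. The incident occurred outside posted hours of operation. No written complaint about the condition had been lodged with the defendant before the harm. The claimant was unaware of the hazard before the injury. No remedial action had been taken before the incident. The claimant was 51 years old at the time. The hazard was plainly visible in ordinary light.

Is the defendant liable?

No — not liable.

(a) public area — not satisfied.
(i) no remedial action — holds.
(A) condition ≥45 days old — not met.
(B) complaint lodged — not met.
(C) no signage posted — not met.
(D) during posted hours — fails.
(E) not (consent to enter) — fails.
So (ii) is not satisfied (F OR F OR F OR F OR F).
(b) = T AND F = false.
(c) exclusive control — not met.
(1): F OR F OR F → false.
(a) commercial use — holds.
(b) not open/obvious — not met.
(c) no assumed risk — satisfied.
So (2) is satisfied (T OR F OR T).
So Overall is not satisfied (F AND T).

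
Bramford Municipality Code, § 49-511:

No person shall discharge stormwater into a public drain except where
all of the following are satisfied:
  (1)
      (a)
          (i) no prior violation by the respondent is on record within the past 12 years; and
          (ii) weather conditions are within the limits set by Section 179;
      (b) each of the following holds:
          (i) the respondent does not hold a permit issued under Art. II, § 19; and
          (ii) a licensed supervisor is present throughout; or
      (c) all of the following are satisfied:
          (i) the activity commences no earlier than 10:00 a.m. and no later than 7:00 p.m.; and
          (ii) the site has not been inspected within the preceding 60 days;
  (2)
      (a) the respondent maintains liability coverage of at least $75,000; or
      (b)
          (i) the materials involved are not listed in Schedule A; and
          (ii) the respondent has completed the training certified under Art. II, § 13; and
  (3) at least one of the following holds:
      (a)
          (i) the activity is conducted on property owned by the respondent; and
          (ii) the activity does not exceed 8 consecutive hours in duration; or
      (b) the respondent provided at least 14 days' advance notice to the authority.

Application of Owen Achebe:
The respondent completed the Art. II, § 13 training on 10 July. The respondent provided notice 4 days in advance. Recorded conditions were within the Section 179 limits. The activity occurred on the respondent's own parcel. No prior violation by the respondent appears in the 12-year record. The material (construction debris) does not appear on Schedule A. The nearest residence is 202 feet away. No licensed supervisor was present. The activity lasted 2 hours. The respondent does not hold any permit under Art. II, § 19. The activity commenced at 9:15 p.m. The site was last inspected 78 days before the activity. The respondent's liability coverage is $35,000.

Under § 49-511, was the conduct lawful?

Yes — lawful.

(i) no prior violation — holds.
(ii) weather ok — holds.
(a) = T AND T = true.
(i) not (holds permit) — met.
(ii) supervisor present — not satisfied.
So (b) is not satisfied (T AND F).
(i) start within hours — not satisfied.
(ii) not (site inspected) — satisfied.
So (c) is not satisfied (F AND T).
(1) = T OR F OR F = true.
(a) coverage ≥ $75,000 — not met.
(i) not (Schedule A material) — satisfied.
(ii) training certified — satisfied.
(b) = T AND T = true.
So (2) is satisfied (F OR T).
(i) own property — holds.
(ii) ≤ 8 hrs duration — met.
So (a) is satisfied (T AND T).
(b) ≥14 days' notice — fails.
(3) = T OR F = true.
Overall = T AND T AND T = true.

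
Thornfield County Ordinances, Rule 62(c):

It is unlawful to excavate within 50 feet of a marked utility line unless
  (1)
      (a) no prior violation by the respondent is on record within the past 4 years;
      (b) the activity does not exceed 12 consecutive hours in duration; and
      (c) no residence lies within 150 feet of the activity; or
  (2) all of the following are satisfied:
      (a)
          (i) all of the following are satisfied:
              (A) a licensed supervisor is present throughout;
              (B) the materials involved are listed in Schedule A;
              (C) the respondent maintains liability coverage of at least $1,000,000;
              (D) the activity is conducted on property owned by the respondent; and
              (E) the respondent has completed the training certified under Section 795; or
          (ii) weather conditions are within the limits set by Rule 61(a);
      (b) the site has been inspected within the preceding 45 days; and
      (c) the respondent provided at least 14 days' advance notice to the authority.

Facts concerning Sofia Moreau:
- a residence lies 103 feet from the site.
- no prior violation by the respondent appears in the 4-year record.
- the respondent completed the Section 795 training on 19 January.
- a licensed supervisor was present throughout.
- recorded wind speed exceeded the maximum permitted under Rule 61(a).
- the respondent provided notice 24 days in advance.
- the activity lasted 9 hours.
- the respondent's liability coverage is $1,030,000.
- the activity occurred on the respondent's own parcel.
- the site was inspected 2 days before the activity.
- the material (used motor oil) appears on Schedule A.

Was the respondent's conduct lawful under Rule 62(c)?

Yes — lawful.

(a) no prior violation — met.
(b) ≤ 12 hrs duration — satisfied.
(c) no residence in 150 ft — not met.
So (1) is not satisfied (T AND T AND F).
(A) supervisor present — satisfied.
(B) Schedule A material — met.
(C) coverage ≥ $1,000,000 — satisfied.
(D) own property — satisfied.
(E) training certified — met.
So (i) is satisfied (T AND T AND T AND T AND T).
(ii) weather ok — not satisfied.
(a) = T OR F = true.
(b) site inspected — satisfied.
(c) ≥14 days' notice — holds.
So (2) is satisfied (T AND T AND T).
Overall: F OR T → true.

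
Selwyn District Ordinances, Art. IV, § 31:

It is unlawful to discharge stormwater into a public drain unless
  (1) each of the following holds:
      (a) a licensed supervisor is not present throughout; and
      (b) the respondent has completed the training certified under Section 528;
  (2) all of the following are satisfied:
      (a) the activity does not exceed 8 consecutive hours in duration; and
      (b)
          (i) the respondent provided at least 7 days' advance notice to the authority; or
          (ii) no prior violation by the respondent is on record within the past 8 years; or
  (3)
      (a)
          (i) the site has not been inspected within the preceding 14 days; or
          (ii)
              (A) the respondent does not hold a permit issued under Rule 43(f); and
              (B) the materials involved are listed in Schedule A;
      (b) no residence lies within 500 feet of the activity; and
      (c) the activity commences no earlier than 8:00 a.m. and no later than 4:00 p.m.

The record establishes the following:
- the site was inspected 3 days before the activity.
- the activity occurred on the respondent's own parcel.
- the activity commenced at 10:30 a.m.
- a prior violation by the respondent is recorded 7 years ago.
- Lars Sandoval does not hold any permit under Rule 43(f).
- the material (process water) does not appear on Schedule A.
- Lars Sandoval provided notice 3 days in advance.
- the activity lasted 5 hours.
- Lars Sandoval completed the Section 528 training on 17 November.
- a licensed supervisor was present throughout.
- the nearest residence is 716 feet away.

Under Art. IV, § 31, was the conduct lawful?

No — unlawful.

(a) not (supervisor present) — not satisfied.
(b) training certified — met.
(1): F AND T → false.
(a) ≤ 8 hrs duration — satisfied.
(i) ≥7 days' notice — not satisfied.
(ii) no prior violation — not satisfied.
So (b) is not satisfied (F OR F).
(2): T AND F → false.
(i) not (site inspected) — not met.
(A) not (holds permit) — satisfied.
(B) Schedule A material — not met.
(ii): T AND F → false.
(a) = F OR F = false.
(b) no residence in 500 ft — satisfied.
(c) start within hours — satisfied.
(3): F AND T AND T → false.
So Overall is not satisfied (F OR F OR F).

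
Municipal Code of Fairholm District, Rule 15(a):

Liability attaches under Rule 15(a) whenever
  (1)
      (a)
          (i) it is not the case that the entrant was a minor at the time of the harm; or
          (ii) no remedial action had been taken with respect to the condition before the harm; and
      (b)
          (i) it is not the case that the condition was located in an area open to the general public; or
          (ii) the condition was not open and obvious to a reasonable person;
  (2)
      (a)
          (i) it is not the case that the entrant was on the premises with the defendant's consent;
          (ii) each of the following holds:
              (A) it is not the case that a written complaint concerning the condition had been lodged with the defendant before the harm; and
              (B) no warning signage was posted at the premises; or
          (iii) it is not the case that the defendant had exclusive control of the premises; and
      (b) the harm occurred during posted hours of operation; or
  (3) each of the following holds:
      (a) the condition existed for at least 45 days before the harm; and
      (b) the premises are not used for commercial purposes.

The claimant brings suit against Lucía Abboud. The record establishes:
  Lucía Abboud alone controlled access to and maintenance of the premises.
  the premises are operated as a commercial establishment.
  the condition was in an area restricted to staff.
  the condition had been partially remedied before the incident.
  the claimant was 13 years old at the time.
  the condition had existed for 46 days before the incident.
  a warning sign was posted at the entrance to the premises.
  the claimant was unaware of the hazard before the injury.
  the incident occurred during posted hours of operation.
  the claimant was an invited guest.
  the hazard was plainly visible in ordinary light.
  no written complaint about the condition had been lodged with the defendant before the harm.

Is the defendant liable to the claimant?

No — not liable.

(i) not (entrant a minor) — not met.
(ii) no remedial action — fails.
(a) = F OR F = false.
(i) not (public area) — met.
(ii) not open/obvious — not satisfied.
So (b) is satisfied (T OR F).
So (1) is not satisfied (F AND T).
(i) not (consent to enter) — fails.
(A) not (complaint lodged) — holds.
(B) no signage posted — not satisfied.
(ii): T AND F → false.
(iii) not (exclusive control) — not met.
So (a) is not satisfied (F OR F OR F).
(b) during posted hours — met.
(2): F AND T → false.
(a) condition ≥45 days old — satisfied.
(b) not (commercial use) — not satisfied.
So (3) is not satisfied (T AND F).
So Overall is not satisfied (F OR F OR F).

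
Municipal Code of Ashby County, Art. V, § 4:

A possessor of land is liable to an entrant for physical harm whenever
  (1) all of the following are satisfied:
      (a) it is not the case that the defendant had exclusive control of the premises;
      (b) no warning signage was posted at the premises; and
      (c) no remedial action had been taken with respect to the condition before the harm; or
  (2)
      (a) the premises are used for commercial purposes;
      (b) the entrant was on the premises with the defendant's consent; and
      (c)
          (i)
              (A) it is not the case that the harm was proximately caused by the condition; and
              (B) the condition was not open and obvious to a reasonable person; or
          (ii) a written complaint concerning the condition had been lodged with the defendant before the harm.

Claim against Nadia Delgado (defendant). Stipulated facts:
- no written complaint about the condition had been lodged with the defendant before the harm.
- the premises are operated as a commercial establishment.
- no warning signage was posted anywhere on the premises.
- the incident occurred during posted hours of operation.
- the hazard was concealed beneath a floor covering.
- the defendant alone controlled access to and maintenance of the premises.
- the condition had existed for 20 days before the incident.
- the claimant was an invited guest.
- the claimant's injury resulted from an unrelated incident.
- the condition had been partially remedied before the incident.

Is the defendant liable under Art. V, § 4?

(a) not (exclusive control) — not met.
(b) no signage posted — satisfied.
(c) no remedial action — not satisfied.
(1): F AND T AND F → false.
(a) commercial use — holds.
(b) consent to enter — holds.
(A) not (proximate cause) — met.
(B) not open/obvious — satisfied.
(i) = T AND T = true.
(ii) complaint lodged — not met.
(c) = T OR F = true.
(2): T AND T AND T → true.
Overall = F OR T = true.

Yes — liable.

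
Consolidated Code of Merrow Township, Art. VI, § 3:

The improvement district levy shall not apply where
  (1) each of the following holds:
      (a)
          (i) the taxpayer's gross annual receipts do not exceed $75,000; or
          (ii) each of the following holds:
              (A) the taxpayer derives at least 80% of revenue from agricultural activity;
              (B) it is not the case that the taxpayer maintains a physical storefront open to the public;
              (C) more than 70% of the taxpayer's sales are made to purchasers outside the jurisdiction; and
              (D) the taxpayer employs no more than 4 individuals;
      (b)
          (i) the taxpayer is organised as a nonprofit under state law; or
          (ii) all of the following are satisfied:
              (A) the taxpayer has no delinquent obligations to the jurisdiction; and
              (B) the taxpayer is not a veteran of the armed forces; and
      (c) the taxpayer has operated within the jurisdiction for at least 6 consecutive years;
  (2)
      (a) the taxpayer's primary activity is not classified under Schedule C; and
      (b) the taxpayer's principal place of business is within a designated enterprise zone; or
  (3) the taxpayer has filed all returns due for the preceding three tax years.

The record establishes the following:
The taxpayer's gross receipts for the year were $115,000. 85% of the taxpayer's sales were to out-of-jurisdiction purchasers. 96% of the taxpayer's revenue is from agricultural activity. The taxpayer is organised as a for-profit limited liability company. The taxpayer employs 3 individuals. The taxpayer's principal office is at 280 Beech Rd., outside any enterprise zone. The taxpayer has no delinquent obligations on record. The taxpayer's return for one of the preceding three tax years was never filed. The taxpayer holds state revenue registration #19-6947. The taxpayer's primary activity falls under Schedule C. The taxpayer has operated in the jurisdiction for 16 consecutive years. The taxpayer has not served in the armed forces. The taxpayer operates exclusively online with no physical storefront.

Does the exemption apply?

Yes — exempt.

(i) receipts ≤ $75,000 — fails.
(A) ≥80% agricultural — satisfied.
(B) not (has storefront) — met.
(C) >70% out-of-jur. sales — satisfied.
(D) ≤ 4 employees — holds.
(ii): T AND T AND T AND T → true.
(a): F OR T → true.
(i) nonprofit — not met.
(A) no delinquency — holds.
(B) not (veteran) — holds.
So (ii) is satisfied (T AND T).
(b): F OR T → true.
(c) ≥ 6 yrs in jurisdiction — met.
(1) = T AND T AND T = true.
(a) not (Schedule C activity) — not met.
(b) in enterprise zone — not satisfied.
(2) = F AND F = false.
(3) returns current — not satisfied.
Overall = T OR F OR F = true.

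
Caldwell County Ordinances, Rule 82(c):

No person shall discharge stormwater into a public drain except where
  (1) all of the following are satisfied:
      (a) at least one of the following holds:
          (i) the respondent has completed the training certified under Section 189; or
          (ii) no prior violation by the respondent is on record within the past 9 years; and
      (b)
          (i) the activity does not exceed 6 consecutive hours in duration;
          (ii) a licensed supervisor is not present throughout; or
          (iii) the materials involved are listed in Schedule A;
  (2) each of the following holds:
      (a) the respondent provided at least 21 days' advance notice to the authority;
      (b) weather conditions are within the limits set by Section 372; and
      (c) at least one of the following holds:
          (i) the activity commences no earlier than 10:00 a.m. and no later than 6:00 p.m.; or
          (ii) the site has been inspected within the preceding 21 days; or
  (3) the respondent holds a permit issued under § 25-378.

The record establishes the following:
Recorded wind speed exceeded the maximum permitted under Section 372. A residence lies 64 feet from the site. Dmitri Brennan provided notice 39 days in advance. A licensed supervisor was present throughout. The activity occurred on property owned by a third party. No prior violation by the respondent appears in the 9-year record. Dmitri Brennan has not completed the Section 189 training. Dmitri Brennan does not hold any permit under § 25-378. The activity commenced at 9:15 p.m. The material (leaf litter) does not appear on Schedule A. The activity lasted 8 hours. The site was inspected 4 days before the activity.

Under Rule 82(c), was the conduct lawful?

No — unlawful.

(i) training certified — not satisfied.
(ii) no prior violation — holds.
So (a) is satisfied (F OR T).
(i) ≤ 6 hrs duration — not met.
(ii) not (supervisor present) — not satisfied.
(iii) Schedule A material — fails.
(b): F OR F OR F → false.
So (1) is not satisfied (T AND F).
(a) ≥21 days' notice — met.
(b) weather ok — fails.
(i) start within hours — not satisfied.
(ii) site inspected — holds.
(c) = F OR T = true.
(2): T AND F AND T → false.
(3) holds permit — fails.
Overall: F OR F OR F → false.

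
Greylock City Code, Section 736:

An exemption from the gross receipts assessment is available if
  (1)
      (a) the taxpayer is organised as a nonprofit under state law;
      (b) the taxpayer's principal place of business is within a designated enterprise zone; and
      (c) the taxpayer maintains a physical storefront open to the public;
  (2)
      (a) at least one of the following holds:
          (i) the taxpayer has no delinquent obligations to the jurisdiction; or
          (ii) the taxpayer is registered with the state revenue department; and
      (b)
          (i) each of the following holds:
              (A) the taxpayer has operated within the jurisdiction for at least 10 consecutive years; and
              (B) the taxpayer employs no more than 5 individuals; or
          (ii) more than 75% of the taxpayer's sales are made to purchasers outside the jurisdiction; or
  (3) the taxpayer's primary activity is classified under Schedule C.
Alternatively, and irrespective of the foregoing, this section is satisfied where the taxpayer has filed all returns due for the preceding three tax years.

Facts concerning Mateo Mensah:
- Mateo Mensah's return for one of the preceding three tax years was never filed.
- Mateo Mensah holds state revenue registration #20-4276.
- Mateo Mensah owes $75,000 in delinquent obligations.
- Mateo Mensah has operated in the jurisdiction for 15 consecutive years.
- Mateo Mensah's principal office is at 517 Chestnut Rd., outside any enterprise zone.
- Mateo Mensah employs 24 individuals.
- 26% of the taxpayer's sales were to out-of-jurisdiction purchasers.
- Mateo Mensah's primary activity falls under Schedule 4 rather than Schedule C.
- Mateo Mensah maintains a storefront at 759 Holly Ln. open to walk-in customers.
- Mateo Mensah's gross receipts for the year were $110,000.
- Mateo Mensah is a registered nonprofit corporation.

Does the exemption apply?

No — not exempt.

(a) nonprofit — satisfied.
(b) in enterprise zone — fails.
(c) has storefront — met.
(1) = T AND F AND T = false.
(i) no delinquency — not satisfied.
(ii) state-registered — satisfied.
(a): F OR T → true.
(A) ≥ 10 yrs in jurisdiction — met.
(B) ≤ 5 employees — not satisfied.
(i) = T AND F = false.
(ii) >75% out-of-jur. sales — not satisfied.
So (b) is not satisfied (F OR F).
(2): T AND F → false.
(3) Schedule C activity — not satisfied.
Overall = F OR F OR F = false.
Exception (returns current) — not satisfied.
Result: main false OR exception false → false.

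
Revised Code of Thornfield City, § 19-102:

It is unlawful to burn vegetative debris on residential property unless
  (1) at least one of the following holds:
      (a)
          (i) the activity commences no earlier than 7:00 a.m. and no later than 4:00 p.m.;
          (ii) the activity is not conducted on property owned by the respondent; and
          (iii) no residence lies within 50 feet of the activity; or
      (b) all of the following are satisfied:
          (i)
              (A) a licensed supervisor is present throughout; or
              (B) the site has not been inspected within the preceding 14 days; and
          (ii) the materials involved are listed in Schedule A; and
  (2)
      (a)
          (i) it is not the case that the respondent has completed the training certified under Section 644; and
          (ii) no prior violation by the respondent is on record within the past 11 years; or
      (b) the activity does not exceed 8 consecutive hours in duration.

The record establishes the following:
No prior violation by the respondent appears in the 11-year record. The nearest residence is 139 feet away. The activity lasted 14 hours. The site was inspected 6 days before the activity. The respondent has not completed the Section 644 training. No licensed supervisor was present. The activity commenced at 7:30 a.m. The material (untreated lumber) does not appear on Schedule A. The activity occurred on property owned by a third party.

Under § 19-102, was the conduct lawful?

Yes — lawful.

(i) start within hours — satisfied.
(ii) not (own property) — satisfied.
(iii) no residence in 50 ft — satisfied.
(a) = T AND T AND T = true.
(A) supervisor present — fails.
(B) not (site inspected) — fails.
(i) = F OR F = false.
(ii) Schedule A material — fails.
So (b) is not satisfied (F AND F).
(1): T OR F → true.
(i) not (training certified) — met.
(ii) no prior violation — holds.
(a) = T AND T = true.
(b) ≤ 8 hrs duration — not met.
(2) = T OR F = true.
Overall = T AND T = true.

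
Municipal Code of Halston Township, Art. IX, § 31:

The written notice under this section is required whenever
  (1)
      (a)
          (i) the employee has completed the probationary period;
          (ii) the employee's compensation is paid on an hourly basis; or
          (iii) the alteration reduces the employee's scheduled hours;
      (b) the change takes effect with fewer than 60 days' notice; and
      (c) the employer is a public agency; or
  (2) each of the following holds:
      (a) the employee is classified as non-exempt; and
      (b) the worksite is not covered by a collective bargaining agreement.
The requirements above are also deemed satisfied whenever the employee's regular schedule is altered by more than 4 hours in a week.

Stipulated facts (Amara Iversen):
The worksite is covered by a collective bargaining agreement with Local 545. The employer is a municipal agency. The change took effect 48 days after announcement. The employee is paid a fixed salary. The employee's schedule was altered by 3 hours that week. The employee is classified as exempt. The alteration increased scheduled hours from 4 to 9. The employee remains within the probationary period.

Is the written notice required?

No — not required.

(i) past probation — not satisfied.
(ii) hourly-paid — not met.
(iii) hours reduced — not satisfied.
(a): F OR F OR F → false.
(b) < 60 days' notice — met.
(c) public agency — met.
(1) = F AND T AND T = false.
(a) non-exempt — not met.
(b) no CBA — fails.
(2) = F AND F = false.
Overall = F OR F = false.
Exception (schedule shift > 4h) — not satisfied.
Result: main false OR exception false → false.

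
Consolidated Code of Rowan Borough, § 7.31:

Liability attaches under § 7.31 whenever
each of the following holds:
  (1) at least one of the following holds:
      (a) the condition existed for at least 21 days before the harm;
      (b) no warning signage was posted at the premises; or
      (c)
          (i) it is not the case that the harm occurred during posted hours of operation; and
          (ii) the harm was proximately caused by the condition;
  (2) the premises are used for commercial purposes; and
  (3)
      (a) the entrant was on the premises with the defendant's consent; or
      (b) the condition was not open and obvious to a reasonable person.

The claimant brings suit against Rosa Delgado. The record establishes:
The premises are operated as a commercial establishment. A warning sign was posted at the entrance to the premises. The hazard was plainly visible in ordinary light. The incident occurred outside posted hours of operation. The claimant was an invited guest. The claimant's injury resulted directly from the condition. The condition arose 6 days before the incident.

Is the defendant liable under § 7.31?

(a) condition ≥21 days old — not met.
(b) no signage posted — not satisfied.
(i) not (during posted hours) — met.
(ii) proximate cause — satisfied.
(c) = T AND T = true.
(1) = F OR F OR T = true.
(2) commercial use — satisfied.
(a) consent to enter — holds.
(b) not open/obvious — not satisfied.
(3): T OR F → true.
Overall = T AND T AND T = true.

Yes — liable.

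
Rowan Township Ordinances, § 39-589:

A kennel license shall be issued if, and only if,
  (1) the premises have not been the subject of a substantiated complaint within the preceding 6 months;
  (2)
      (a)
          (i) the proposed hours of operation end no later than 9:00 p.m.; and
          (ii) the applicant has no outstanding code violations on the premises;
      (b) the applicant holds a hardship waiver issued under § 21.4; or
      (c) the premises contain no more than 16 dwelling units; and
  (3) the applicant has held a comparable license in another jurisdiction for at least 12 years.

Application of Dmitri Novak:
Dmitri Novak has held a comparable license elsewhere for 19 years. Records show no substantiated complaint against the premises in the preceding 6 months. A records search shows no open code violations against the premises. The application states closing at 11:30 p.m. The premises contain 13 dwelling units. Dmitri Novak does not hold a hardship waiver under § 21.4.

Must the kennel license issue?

Yes — granted.

(1) no complaint in 6 mo. — satisfied.
(i) closes by 9 p.m. — not satisfied.
(ii) no code violations — satisfied.
So (a) is not satisfied (F AND T).
(b) hardship waiver — fails.
(c) ≤ 16 units — satisfied.
So (2) is satisfied (F OR F OR T).
(3) prior license ≥ 12 yr — met.
So Overall is satisfied (T AND T AND T).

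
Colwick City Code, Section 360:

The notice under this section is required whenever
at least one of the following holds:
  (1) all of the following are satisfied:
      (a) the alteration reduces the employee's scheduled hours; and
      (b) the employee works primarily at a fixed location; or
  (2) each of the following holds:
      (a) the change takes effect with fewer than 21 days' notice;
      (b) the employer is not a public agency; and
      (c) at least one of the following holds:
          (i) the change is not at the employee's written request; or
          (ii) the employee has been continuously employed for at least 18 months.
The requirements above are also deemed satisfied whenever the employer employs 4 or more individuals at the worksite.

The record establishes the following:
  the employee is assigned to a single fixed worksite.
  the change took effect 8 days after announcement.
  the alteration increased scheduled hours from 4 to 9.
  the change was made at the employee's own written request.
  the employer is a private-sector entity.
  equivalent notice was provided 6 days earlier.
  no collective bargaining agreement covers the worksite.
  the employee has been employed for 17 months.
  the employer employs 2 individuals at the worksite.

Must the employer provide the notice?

(a) hours reduced — fails.
(b) fixed location — holds.
(1): F AND T → false.
(a) < 21 days' notice — holds.
(b) not (public agency) — holds.
(i) not employee-requested — not satisfied.
(ii) tenure ≥ 18 mo. — not met.
(c): F OR F → false.
(2) = T AND T AND F = false.
Overall = F OR F = false.
Exception (≥ 4 at site) — not satisfied.
Result: main false OR exception false → false.

No — not required.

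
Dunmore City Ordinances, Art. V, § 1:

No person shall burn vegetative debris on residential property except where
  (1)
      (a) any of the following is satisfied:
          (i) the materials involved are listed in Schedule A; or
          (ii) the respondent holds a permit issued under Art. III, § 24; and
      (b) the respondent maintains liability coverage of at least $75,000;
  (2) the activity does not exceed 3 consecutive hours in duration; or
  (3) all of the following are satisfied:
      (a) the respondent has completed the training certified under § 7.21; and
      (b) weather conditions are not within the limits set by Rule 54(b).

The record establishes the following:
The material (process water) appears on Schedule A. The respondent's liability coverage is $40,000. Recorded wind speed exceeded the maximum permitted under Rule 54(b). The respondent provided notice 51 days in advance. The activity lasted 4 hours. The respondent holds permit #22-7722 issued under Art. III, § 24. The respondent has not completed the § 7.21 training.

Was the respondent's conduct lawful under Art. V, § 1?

(i) Schedule A material — satisfied.
(ii) holds permit — holds.
(a) = T OR T = true.
(b) coverage ≥ $75,000 — not satisfied.
(1) = T AND F = false.
(2) ≤ 3 hrs duration — fails.
(a) training certified — not met.
(b) not (weather ok) — met.
So (3) is not satisfied (F AND T).
So Overall is not satisfied (F OR F OR F).

No — unlawful.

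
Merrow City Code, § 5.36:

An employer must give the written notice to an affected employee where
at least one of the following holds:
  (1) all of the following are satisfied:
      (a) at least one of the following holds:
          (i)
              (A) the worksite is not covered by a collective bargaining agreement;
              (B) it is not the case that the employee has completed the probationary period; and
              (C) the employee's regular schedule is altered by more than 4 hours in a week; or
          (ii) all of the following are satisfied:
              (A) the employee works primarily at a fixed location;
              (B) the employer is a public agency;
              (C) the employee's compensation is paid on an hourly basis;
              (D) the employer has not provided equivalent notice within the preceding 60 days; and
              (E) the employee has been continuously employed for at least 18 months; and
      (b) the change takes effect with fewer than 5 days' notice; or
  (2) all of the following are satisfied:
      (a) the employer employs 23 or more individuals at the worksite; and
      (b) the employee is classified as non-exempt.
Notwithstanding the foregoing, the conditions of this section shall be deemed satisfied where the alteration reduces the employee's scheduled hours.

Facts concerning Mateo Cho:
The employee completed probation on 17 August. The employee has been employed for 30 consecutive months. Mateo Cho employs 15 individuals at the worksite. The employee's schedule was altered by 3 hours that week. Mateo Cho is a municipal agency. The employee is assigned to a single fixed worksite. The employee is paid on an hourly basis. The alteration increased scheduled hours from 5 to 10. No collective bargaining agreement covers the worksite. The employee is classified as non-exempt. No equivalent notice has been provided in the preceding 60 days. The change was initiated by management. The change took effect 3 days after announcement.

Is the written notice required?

Yes — required.

(A) no CBA — met.
(B) not (past probation) — fails.
(C) schedule shift > 4h — fails.
(i): T AND F AND F → false.
(A) fixed location — satisfied.
(B) public agency — holds.
(C) hourly-paid — satisfied.
(D) no recent notice — met.
(E) tenure ≥ 18 mo. — satisfied.
(ii): T AND T AND T AND T AND T → true.
So (a) is satisfied (F OR T).
(b) < 5 days' notice — holds.
So (1) is satisfied (T AND T).
(a) ≥ 23 at site — not satisfied.
(b) non-exempt — satisfied.
(2): F AND T → false.
So Overall is satisfied (T OR F).
Exception (hours reduced) — not satisfied.
Result: main true OR exception false → true.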